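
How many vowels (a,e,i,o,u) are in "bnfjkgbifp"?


Input: bnfjkgbifp
Checking each character:
  'b' at position 0: consonant
  'n' at position 1: consonant
  'f' at position 2: consonant
  'j' at position 3: consonant
  'k' at position 4: consonant
  'g' at position 5: consonant
  'b' at position 6: consonant
  'i' at position 7: vowel (running total: 1)
  'f' at position 8: consonant
  'p' at position 9: consonant
Total vowels: 1

1


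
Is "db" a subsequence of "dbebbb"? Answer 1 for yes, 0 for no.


Check if "db" is a subsequence of "dbebbb"
Greedy scan:
  Position 0 ('d'): matches sub[0] = 'd'
  Position 1 ('b'): matches sub[1] = 'b'
  Position 2 ('e'): no match needed
  Position 3 ('b'): no match needed
  Position 4 ('b'): no match needed
  Position 5 ('b'): no match needed
All 2 characters matched => is a subsequence

1


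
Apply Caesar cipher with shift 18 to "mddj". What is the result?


Caesar cipher: shift "mddj" by 18
  'm' (pos 12) + 18 = pos 4 = 'e'
  'd' (pos 3) + 18 = pos 21 = 'v'
  'd' (pos 3) + 18 = pos 21 = 'v'
  'j' (pos 9) + 18 = pos 1 = 'b'
Result: evvb

evvb


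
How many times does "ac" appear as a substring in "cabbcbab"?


Searching for "ac" in "cabbcbab"
Scanning each position:
  Position 0: "ca" => no
  Position 1: "ab" => no
  Position 2: "bb" => no
  Position 3: "bc" => no
  Position 4: "cb" => no
  Position 5: "ba" => no
  Position 6: "ab" => no
Total occurrences: 0

0


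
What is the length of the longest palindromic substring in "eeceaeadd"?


Input: "eeceaeadd"
Checking substrings for palindromes:
  [1:4] "ece" (len 3) => palindrome
  [3:6] "eae" (len 3) => palindrome
  [4:7] "aea" (len 3) => palindrome
  [0:2] "ee" (len 2) => palindrome
  [7:9] "dd" (len 2) => palindrome
Longest palindromic substring: "ece" with length 3

3


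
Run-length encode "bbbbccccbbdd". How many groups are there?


Input: bbbbccccbbdd
Scanning for consecutive runs:
  Group 1: 'b' x 4 (positions 0-3)
  Group 2: 'c' x 4 (positions 4-7)
  Group 3: 'b' x 2 (positions 8-9)
  Group 4: 'd' x 2 (positions 10-11)
Total groups: 4

4


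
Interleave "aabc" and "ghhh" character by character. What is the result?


Interleaving "aabc" and "ghhh":
  Position 0: 'a' from first, 'g' from second => "ag"
  Position 1: 'a' from first, 'h' from second => "ah"
  Position 2: 'b' from first, 'h' from second => "bh"
  Position 3: 'c' from first, 'h' from second => "ch"
Result: agahbhch

agahbhch


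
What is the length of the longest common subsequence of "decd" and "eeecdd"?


LCS of "decd" and "eeecdd"
DP table:
           e    e    e    c    d    d
      0    0    0    0    0    0    0
  d   0    0    0    0    0    1    1
  e   0    1    1    1    1    1    1
  c   0    1    1    1    2    2    2
  d   0    1    1    1    2    3    3
LCS length = dp[4][6] = 3

3


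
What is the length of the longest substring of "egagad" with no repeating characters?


Input: "egagad"
Sliding window (track last position of each char):
  Position 0 ('e'): window [0,0] length 1 -- new best
  Position 1 ('g'): window [0,1] length 2 -- new best
  Position 2 ('a'): window [0,2] length 3 -- new best
  Position 3 ('g'): repeat (last at 1), move window start to 2
  Position 3 ('g'): window [2,3] length 2
  Position 4 ('a'): repeat (last at 2), move window start to 3
  Position 4 ('a'): window [3,4] length 2
  Position 5 ('d'): window [3,5] length 3
Longest substring with no repeats: "ega" with length 3

3


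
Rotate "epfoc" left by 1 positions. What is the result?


Input: "epfoc", rotate left by 1
First 1 characters: "e"
Remaining characters: "pfoc"
Concatenate remaining + first: "pfoc" + "e" = "pfoce"

pfoce


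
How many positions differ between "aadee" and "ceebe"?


Comparing "aadee" and "ceebe" position by position:
  Position 0: 'a' vs 'c' => DIFFER
  Position 1: 'a' vs 'e' => DIFFER
  Position 2: 'd' vs 'e' => DIFFER
  Position 3: 'e' vs 'b' => DIFFER
  Position 4: 'e' vs 'e' => same
Positions that differ: 4

4


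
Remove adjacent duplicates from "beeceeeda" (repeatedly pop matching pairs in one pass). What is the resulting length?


Input: beeceeeda
Stack-based adjacent duplicate removal:
  Read 'b': push. Stack: b
  Read 'e': push. Stack: be
  Read 'e': matches stack top 'e' => pop. Stack: b
  Read 'c': push. Stack: bc
  Read 'e': push. Stack: bce
  Read 'e': matches stack top 'e' => pop. Stack: bc
  Read 'e': push. Stack: bce
  Read 'd': push. Stack: bced
  Read 'a': push. Stack: bceda
Final stack: "bceda" (length 5)

5


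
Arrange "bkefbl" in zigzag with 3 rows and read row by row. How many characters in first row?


Zigzag "bkefbl" into 3 rows:
Placing characters:
  'b' => row 0
  'k' => row 1
  'e' => row 2
  'f' => row 1
  'b' => row 0
  'l' => row 1
Rows:
  Row 0: "bb"
  Row 1: "kfl"
  Row 2: "e"
First row length: 2

2


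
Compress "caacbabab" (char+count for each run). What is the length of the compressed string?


Input: caacbabab
Runs:
  'c' x 1 => "c1"
  'a' x 2 => "a2"
  'c' x 1 => "c1"
  'b' x 1 => "b1"
  'a' x 1 => "a1"
  'b' x 1 => "b1"
  'a' x 1 => "a1"
  'b' x 1 => "b1"
Compressed: "c1a2c1b1a1b1a1b1"
Compressed length: 16

16


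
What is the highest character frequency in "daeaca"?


Input: daeaca
Character counts:
  'a': 3
  'c': 1
  'd': 1
  'e': 1
Maximum frequency: 3

3


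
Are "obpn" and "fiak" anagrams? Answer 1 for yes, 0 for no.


Strings: "obpn", "fiak"
Sorted first:  bnop
Sorted second: afik
Differ at position 0: 'b' vs 'a' => not anagrams

0


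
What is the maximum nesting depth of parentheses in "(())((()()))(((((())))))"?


Input: "(())((()()))(((((())))))"
Tracking depth:
  Position 0 '(': depth becomes 1
  Position 1 '(': depth becomes 2
  Position 2 ')': depth becomes 1
  Position 3 ')': depth becomes 0
  Position 4 '(': depth becomes 1
  Position 5 '(': depth becomes 2
  Position 6 '(': depth becomes 3
  Position 7 ')': depth becomes 2
  Position 8 '(': depth becomes 3
  Position 9 ')': depth becomes 2
  Position 10 ')': depth becomes 1
  Position 11 ')': depth becomes 0
  Position 12 '(': depth becomes 1
  Position 13 '(': depth becomes 2
  Position 14 '(': depth becomes 3
  Position 15 '(': depth becomes 4
  Position 16 '(': depth becomes 5
  Position 17 '(': depth becomes 6
  Position 18 ')': depth becomes 5
  Position 19 ')': depth becomes 4
  Position 20 ')': depth becomes 3
  Position 21 ')': depth becomes 2
  Position 22 ')': depth becomes 1
  Position 23 ')': depth becomes 0
Maximum depth reached: 6

6


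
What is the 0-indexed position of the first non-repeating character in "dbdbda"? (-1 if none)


Input: dbdbda
Character frequencies:
  'a': 1
  'b': 2
  'd': 3
Scanning left to right for freq == 1:
  Position 0 ('d'): freq=3, skip
  Position 1 ('b'): freq=2, skip
  Position 2 ('d'): freq=3, skip
  Position 3 ('b'): freq=2, skip
  Position 4 ('d'): freq=3, skip
  Position 5 ('a'): unique! => answer = 5

5


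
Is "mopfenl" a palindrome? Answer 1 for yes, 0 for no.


Input: mopfenl
Reversed: lnefpom
  Compare pos 0 ('m') with pos 6 ('l'): MISMATCH
  Compare pos 1 ('o') with pos 5 ('n'): MISMATCH
  Compare pos 2 ('p') with pos 4 ('e'): MISMATCH
Result: not a palindrome

0


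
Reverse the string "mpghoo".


Input: mpghoo
Reading characters right to left:
  Position 5: 'o'
  Position 4: 'o'
  Position 3: 'h'
  Position 2: 'g'
  Position 1: 'p'
  Position 0: 'm'
Reversed: oohgpm

oohgpm


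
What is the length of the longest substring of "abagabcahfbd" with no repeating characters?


Input: "abagabcahfbd"
Sliding window (track last position of each char):
  Position 0 ('a'): window [0,0] length 1 -- new best
  Position 1 ('b'): window [0,1] length 2 -- new best
  Position 2 ('a'): repeat (last at 0), move window start to 1
  Position 2 ('a'): window [1,2] length 2
  Position 3 ('g'): window [1,3] length 3 -- new best
  Position 4 ('a'): repeat (last at 2), move window start to 3
  Position 4 ('a'): window [3,4] length 2
  Position 5 ('b'): window [3,5] length 3
  Position 6 ('c'): window [3,6] length 4 -- new best
  Position 7 ('a'): repeat (last at 4), move window start to 5
  Position 7 ('a'): window [5,7] length 3
  Position 8 ('h'): window [5,8] length 4
  Position 9 ('f'): window [5,9] length 5 -- new best
  Position 10 ('b'): repeat (last at 5), move window start to 6
  Position 10 ('b'): window [6,10] length 5
  Position 11 ('d'): window [6,11] length 6 -- new best
Longest substring with no repeats: "cahfbd" with length 6

6


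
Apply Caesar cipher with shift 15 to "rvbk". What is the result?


Caesar cipher: shift "rvbk" by 15
  'r' (pos 17) + 15 = pos 6 = 'g'
  'v' (pos 21) + 15 = pos 10 = 'k'
  'b' (pos 1) + 15 = pos 16 = 'q'
  'k' (pos 10) + 15 = pos 25 = 'z'
Result: gkqz

gkqz


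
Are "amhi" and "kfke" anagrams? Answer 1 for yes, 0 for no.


Strings: "amhi", "kfke"
Sorted first:  ahim
Sorted second: efkk
Differ at position 0: 'a' vs 'e' => not anagrams

0


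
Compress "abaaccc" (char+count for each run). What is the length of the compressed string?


Input: abaaccc
Runs:
  'a' x 1 => "a1"
  'b' x 1 => "b1"
  'a' x 2 => "a2"
  'c' x 3 => "c3"
Compressed: "a1b1a2c3"
Compressed length: 8

8


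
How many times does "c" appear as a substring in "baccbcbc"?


Searching for "c" in "baccbcbc"
Scanning each position:
  Position 0: "b" => no
  Position 1: "a" => no
  Position 2: "c" => MATCH
  Position 3: "c" => MATCH
  Position 4: "b" => no
  Position 5: "c" => MATCH
  Position 6: "b" => no
  Position 7: "c" => MATCH
Total occurrences: 4

4


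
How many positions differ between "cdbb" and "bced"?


Comparing "cdbb" and "bced" position by position:
  Position 0: 'c' vs 'b' => DIFFER
  Position 1: 'd' vs 'c' => DIFFER
  Position 2: 'b' vs 'e' => DIFFER
  Position 3: 'b' vs 'd' => DIFFER
Positions that differ: 4

4


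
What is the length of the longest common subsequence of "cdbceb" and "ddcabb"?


LCS of "cdbceb" and "ddcabb"
DP table:
           d    d    c    a    b    b
      0    0    0    0    0    0    0
  c   0    0    0    1    1    1    1
  d   0    1    1    1    1    1    1
  b   0    1    1    1    1    2    2
  c   0    1    1    2    2    2    2
  e   0    1    1    2    2    2    2
  b   0    1    1    2    2    3    3
LCS length = dp[6][6] = 3

3


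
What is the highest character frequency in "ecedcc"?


Input: ecedcc
Character counts:
  'c': 3
  'd': 1
  'e': 2
Maximum frequency: 3

3


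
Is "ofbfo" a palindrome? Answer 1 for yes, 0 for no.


Input: ofbfo
Reversed: ofbfo
  Compare pos 0 ('o') with pos 4 ('o'): match
  Compare pos 1 ('f') with pos 3 ('f'): match
Result: palindrome

1


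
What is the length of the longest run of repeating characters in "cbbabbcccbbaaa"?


Input: "cbbabbcccbbaaa"
Scanning for longest run:
  Position 1 ('b'): new char, reset run to 1
  Position 2 ('b'): continues run of 'b', length=2
  Position 3 ('a'): new char, reset run to 1
  Position 4 ('b'): new char, reset run to 1
  Position 5 ('b'): continues run of 'b', length=2
  Position 6 ('c'): new char, reset run to 1
  Position 7 ('c'): continues run of 'c', length=2
  Position 8 ('c'): continues run of 'c', length=3
  Position 9 ('b'): new char, reset run to 1
  Position 10 ('b'): continues run of 'b', length=2
  Position 11 ('a'): new char, reset run to 1
  Position 12 ('a'): continues run of 'a', length=2
  Position 13 ('a'): continues run of 'a', length=3
Longest run: 'c' with length 3

3


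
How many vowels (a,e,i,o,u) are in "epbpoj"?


Input: epbpoj
Checking each character:
  'e' at position 0: vowel (running total: 1)
  'p' at position 1: consonant
  'b' at position 2: consonant
  'p' at position 3: consonant
  'o' at position 4: vowel (running total: 2)
  'j' at position 5: consonant
Total vowels: 2

2


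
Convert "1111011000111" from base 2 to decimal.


Input: "1111011000111" in base 2
Positional expansion:
  Digit '1' (value 1) x 2^12 = 4096
  Digit '1' (value 1) x 2^11 = 2048
  Digit '1' (value 1) x 2^10 = 1024
  Digit '1' (value 1) x 2^9 = 512
  Digit '0' (value 0) x 2^8 = 0
  Digit '1' (value 1) x 2^7 = 128
  Digit '1' (value 1) x 2^6 = 64
  Digit '0' (value 0) x 2^5 = 0
  Digit '0' (value 0) x 2^4 = 0
  Digit '0' (value 0) x 2^3 = 0
  Digit '1' (value 1) x 2^2 = 4
  Digit '1' (value 1) x 2^1 = 2
  Digit '1' (value 1) x 2^0 = 1
Sum = 7879

7879


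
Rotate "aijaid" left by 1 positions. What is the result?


Input: "aijaid", rotate left by 1
First 1 characters: "a"
Remaining characters: "ijaid"
Concatenate remaining + first: "ijaid" + "a" = "ijaida"

ijaida


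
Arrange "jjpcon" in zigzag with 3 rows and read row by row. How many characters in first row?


Zigzag "jjpcon" into 3 rows:
Placing characters:
  'j' => row 0
  'j' => row 1
  'p' => row 2
  'c' => row 1
  'o' => row 0
  'n' => row 1
Rows:
  Row 0: "jo"
  Row 1: "jcn"
  Row 2: "p"
First row length: 2

2


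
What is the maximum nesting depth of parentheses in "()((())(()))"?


Input: "()((())(()))"
Tracking depth:
  Position 0 '(': depth becomes 1
  Position 1 ')': depth becomes 0
  Position 2 '(': depth becomes 1
  Position 3 '(': depth becomes 2
  Position 4 '(': depth becomes 3
  Position 5 ')': depth becomes 2
  Position 6 ')': depth becomes 1
  Position 7 '(': depth becomes 2
  Position 8 '(': depth becomes 3
  Position 9 ')': depth becomes 2
  Position 10 ')': depth becomes 1
  Position 11 ')': depth becomes 0
Maximum depth reached: 3

3


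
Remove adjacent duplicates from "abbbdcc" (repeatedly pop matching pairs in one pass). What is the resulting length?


Input: abbbdcc
Stack-based adjacent duplicate removal:
  Read 'a': push. Stack: a
  Read 'b': push. Stack: ab
  Read 'b': matches stack top 'b' => pop. Stack: a
  Read 'b': push. Stack: ab
  Read 'd': push. Stack: abd
  Read 'c': push. Stack: abdc
  Read 'c': matches stack top 'c' => pop. Stack: abd
Final stack: "abd" (length 3)

3


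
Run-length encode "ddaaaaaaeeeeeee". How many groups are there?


Input: ddaaaaaaeeeeeee
Scanning for consecutive runs:
  Group 1: 'd' x 2 (positions 0-1)
  Group 2: 'a' x 6 (positions 2-7)
  Group 3: 'e' x 7 (positions 8-14)
Total groups: 3

3


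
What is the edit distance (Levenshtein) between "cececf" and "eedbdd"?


Computing edit distance: "cececf" -> "eedbdd"
DP table:
           e    e    d    b    d    d
      0    1    2    3    4    5    6
  c   1    1    2    3    4    5    6
  e   2    1    1    2    3    4    5
  c   3    2    2    2    3    4    5
  e   4    3    2    3    3    4    5
  c   5    4    3    3    4    4    5
  f   6    5    4    4    4    5    5
Edit distance = dp[6][6] = 5

5


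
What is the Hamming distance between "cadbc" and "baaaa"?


Comparing "cadbc" and "baaaa" position by position:
  Position 0: 'c' vs 'b' => differ
  Position 1: 'a' vs 'a' => same
  Position 2: 'd' vs 'a' => differ
  Position 3: 'b' vs 'a' => differ
  Position 4: 'c' vs 'a' => differ
Total differences (Hamming distance): 4

4


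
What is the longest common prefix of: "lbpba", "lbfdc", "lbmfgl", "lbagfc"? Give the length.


Words: lbpba, lbfdc, lbmfgl, lbagfc
  Position 0: all 'l' => match
  Position 1: all 'b' => match
  Position 2: ('p', 'f', 'm', 'a') => mismatch, stop
LCP = "lb" (length 2)

2


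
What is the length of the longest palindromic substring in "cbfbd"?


Input: "cbfbd"
Checking substrings for palindromes:
  [1:4] "bfb" (len 3) => palindrome
Longest palindromic substring: "bfb" with length 3

3


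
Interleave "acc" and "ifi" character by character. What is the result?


Interleaving "acc" and "ifi":
  Position 0: 'a' from first, 'i' from second => "ai"
  Position 1: 'c' from first, 'f' from second => "cf"
  Position 2: 'c' from first, 'i' from second => "ci"
Result: aicfci

aicfci


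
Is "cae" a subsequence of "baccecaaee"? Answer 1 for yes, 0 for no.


Check if "cae" is a subsequence of "baccecaaee"
Greedy scan:
  Position 0 ('b'): no match needed
  Position 1 ('a'): no match needed
  Position 2 ('c'): matches sub[0] = 'c'
  Position 3 ('c'): no match needed
  Position 4 ('e'): no match needed
  Position 5 ('c'): no match needed
  Position 6 ('a'): matches sub[1] = 'a'
  Position 7 ('a'): no match needed
  Position 8 ('e'): matches sub[2] = 'e'
  Position 9 ('e'): no match needed
All 3 characters matched => is a subsequence

1


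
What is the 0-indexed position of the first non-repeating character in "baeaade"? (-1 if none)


Input: baeaade
Character frequencies:
  'a': 3
  'b': 1
  'd': 1
  'e': 2
Scanning left to right for freq == 1:
  Position 0 ('b'): unique! => answer = 0

0


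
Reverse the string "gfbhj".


Input: gfbhj
Reading characters right to left:
  Position 4: 'j'
  Position 3: 'h'
  Position 2: 'b'
  Position 1: 'f'
  Position 0: 'g'
Reversed: jhbfg

jhbfg


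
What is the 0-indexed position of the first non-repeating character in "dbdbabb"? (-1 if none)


Input: dbdbabb
Character frequencies:
  'a': 1
  'b': 4
  'd': 2
Scanning left to right for freq == 1:
  Position 0 ('d'): freq=2, skip
  Position 1 ('b'): freq=4, skip
  Position 2 ('d'): freq=2, skip
  Position 3 ('b'): freq=4, skip
  Position 4 ('a'): unique! => answer = 4

4


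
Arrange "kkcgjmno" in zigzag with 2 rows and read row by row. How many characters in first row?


Zigzag "kkcgjmno" into 2 rows:
Placing characters:
  'k' => row 0
  'k' => row 1
  'c' => row 0
  'g' => row 1
  'j' => row 0
  'm' => row 1
  'n' => row 0
  'o' => row 1
Rows:
  Row 0: "kcjn"
  Row 1: "kgmo"
First row length: 4

4


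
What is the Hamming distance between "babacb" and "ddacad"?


Comparing "babacb" and "ddacad" position by position:
  Position 0: 'b' vs 'd' => differ
  Position 1: 'a' vs 'd' => differ
  Position 2: 'b' vs 'a' => differ
  Position 3: 'a' vs 'c' => differ
  Position 4: 'c' vs 'a' => differ
  Position 5: 'b' vs 'd' => differ
Total differences (Hamming distance): 6

6


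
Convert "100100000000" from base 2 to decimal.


Input: "100100000000" in base 2
Positional expansion:
  Digit '1' (value 1) x 2^11 = 2048
  Digit '0' (value 0) x 2^10 = 0
  Digit '0' (value 0) x 2^9 = 0
  Digit '1' (value 1) x 2^8 = 256
  Digit '0' (value 0) x 2^7 = 0
  Digit '0' (value 0) x 2^6 = 0
  Digit '0' (value 0) x 2^5 = 0
  Digit '0' (value 0) x 2^4 = 0
  Digit '0' (value 0) x 2^3 = 0
  Digit '0' (value 0) x 2^2 = 0
  Digit '0' (value 0) x 2^1 = 0
  Digit '0' (value 0) x 2^0 = 0
Sum = 2304

2304


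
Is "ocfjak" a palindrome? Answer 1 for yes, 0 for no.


Input: ocfjak
Reversed: kajfco
  Compare pos 0 ('o') with pos 5 ('k'): MISMATCH
  Compare pos 1 ('c') with pos 4 ('a'): MISMATCH
  Compare pos 2 ('f') with pos 3 ('j'): MISMATCH
Result: not a palindrome

0


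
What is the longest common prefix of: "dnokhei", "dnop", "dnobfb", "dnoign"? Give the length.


Words: dnokhei, dnop, dnobfb, dnoign
  Position 0: all 'd' => match
  Position 1: all 'n' => match
  Position 2: all 'o' => match
  Position 3: ('k', 'p', 'b', 'i') => mismatch, stop
LCP = "dno" (length 3)

3


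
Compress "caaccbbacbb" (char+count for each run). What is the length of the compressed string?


Input: caaccbbacbb
Runs:
  'c' x 1 => "c1"
  'a' x 2 => "a2"
  'c' x 2 => "c2"
  'b' x 2 => "b2"
  'a' x 1 => "a1"
  'c' x 1 => "c1"
  'b' x 2 => "b2"
Compressed: "c1a2c2b2a1c1b2"
Compressed length: 14

14


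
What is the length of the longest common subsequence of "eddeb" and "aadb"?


LCS of "eddeb" and "aadb"
DP table:
           a    a    d    b
      0    0    0    0    0
  e   0    0    0    0    0
  d   0    0    0    1    1
  d   0    0    0    1    1
  e   0    0    0    1    1
  b   0    0    0    1    2
LCS length = dp[5][4] = 2

2


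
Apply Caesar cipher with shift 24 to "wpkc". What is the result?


Caesar cipher: shift "wpkc" by 24
  'w' (pos 22) + 24 = pos 20 = 'u'
  'p' (pos 15) + 24 = pos 13 = 'n'
  'k' (pos 10) + 24 = pos 8 = 'i'
  'c' (pos 2) + 24 = pos 0 = 'a'
Result: unia

unia


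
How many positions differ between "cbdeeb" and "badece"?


Comparing "cbdeeb" and "badece" position by position:
  Position 0: 'c' vs 'b' => DIFFER
  Position 1: 'b' vs 'a' => DIFFER
  Position 2: 'd' vs 'd' => same
  Position 3: 'e' vs 'e' => same
  Position 4: 'e' vs 'c' => DIFFER
  Position 5: 'b' vs 'e' => DIFFER
Positions that differ: 4

4


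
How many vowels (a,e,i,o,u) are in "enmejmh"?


Input: enmejmh
Checking each character:
  'e' at position 0: vowel (running total: 1)
  'n' at position 1: consonant
  'm' at position 2: consonant
  'e' at position 3: vowel (running total: 2)
  'j' at position 4: consonant
  'm' at position 5: consonant
  'h' at position 6: consonant
Total vowels: 2

2


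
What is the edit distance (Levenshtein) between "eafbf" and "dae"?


Computing edit distance: "eafbf" -> "dae"
DP table:
           d    a    e
      0    1    2    3
  e   1    1    2    2
  a   2    2    1    2
  f   3    3    2    2
  b   4    4    3    3
  f   5    5    4    4
Edit distance = dp[5][3] = 4

4


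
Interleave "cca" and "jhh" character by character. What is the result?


Interleaving "cca" and "jhh":
  Position 0: 'c' from first, 'j' from second => "cj"
  Position 1: 'c' from first, 'h' from second => "ch"
  Position 2: 'a' from first, 'h' from second => "ah"
Result: cjchah

cjchah


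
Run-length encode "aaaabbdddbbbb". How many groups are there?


Input: aaaabbdddbbbb
Scanning for consecutive runs:
  Group 1: 'a' x 4 (positions 0-3)
  Group 2: 'b' x 2 (positions 4-5)
  Group 3: 'd' x 3 (positions 6-8)
  Group 4: 'b' x 4 (positions 9-12)
Total groups: 4

4


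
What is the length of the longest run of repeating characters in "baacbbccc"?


Input: "baacbbccc"
Scanning for longest run:
  Position 1 ('a'): new char, reset run to 1
  Position 2 ('a'): continues run of 'a', length=2
  Position 3 ('c'): new char, reset run to 1
  Position 4 ('b'): new char, reset run to 1
  Position 5 ('b'): continues run of 'b', length=2
  Position 6 ('c'): new char, reset run to 1
  Position 7 ('c'): continues run of 'c', length=2
  Position 8 ('c'): continues run of 'c', length=3
Longest run: 'c' with length 3

3


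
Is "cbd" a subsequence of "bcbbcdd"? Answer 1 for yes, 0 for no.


Check if "cbd" is a subsequence of "bcbbcdd"
Greedy scan:
  Position 0 ('b'): no match needed
  Position 1 ('c'): matches sub[0] = 'c'
  Position 2 ('b'): matches sub[1] = 'b'
  Position 3 ('b'): no match needed
  Position 4 ('c'): no match needed
  Position 5 ('d'): matches sub[2] = 'd'
  Position 6 ('d'): no match needed
All 3 characters matched => is a subsequence

1


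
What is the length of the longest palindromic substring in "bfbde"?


Input: "bfbde"
Checking substrings for palindromes:
  [0:3] "bfb" (len 3) => palindrome
Longest palindromic substring: "bfb" with length 3

3


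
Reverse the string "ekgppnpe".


Input: ekgppnpe
Reading characters right to left:
  Position 7: 'e'
  Position 6: 'p'
  Position 5: 'n'
  Position 4: 'p'
  Position 3: 'p'
  Position 2: 'g'
  Position 1: 'k'
  Position 0: 'e'
Reversed: epnppgke

epnppgke


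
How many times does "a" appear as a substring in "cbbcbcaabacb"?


Searching for "a" in "cbbcbcaabacb"
Scanning each position:
  Position 0: "c" => no
  Position 1: "b" => no
  Position 2: "b" => no
  Position 3: "c" => no
  Position 4: "b" => no
  Position 5: "c" => no
  Position 6: "a" => MATCH
  Position 7: "a" => MATCH
  Position 8: "b" => no
  Position 9: "a" => MATCH
  Position 10: "c" => no
  Position 11: "b" => no
Total occurrences: 3

3


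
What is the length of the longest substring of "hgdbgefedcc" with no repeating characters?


Input: "hgdbgefedcc"
Sliding window (track last position of each char):
  Position 0 ('h'): window [0,0] length 1 -- new best
  Position 1 ('g'): window [0,1] length 2 -- new best
  Position 2 ('d'): window [0,2] length 3 -- new best
  Position 3 ('b'): window [0,3] length 4 -- new best
  Position 4 ('g'): repeat (last at 1), move window start to 2
  Position 4 ('g'): window [2,4] length 3
  Position 5 ('e'): window [2,5] length 4
  Position 6 ('f'): window [2,6] length 5 -- new best
  Position 7 ('e'): repeat (last at 5), move window start to 6
  Position 7 ('e'): window [6,7] length 2
  Position 8 ('d'): window [6,8] length 3
  Position 9 ('c'): window [6,9] length 4
  Position 10 ('c'): repeat (last at 9), move window start to 10
  Position 10 ('c'): window [10,10] length 1
Longest substring with no repeats: "dbgef" with length 5

5


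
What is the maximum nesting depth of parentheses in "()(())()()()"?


Input: "()(())()()()"
Tracking depth:
  Position 0 '(': depth becomes 1
  Position 1 ')': depth becomes 0
  Position 2 '(': depth becomes 1
  Position 3 '(': depth becomes 2
  Position 4 ')': depth becomes 1
  Position 5 ')': depth becomes 0
  Position 6 '(': depth becomes 1
  Position 7 ')': depth becomes 0
  Position 8 '(': depth becomes 1
  Position 9 ')': depth becomes 0
  Position 10 '(': depth becomes 1
  Position 11 ')': depth becomes 0
Maximum depth reached: 2

2


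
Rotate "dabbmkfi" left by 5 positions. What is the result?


Input: "dabbmkfi", rotate left by 5
First 5 characters: "dabbm"
Remaining characters: "kfi"
Concatenate remaining + first: "kfi" + "dabbm" = "kfidabbm"

kfidabbm


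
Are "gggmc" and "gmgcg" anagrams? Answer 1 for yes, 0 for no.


Strings: "gggmc", "gmgcg"
Sorted first:  cgggm
Sorted second: cgggm
Sorted forms match => anagrams

1


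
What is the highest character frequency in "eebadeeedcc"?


Input: eebadeeedcc
Character counts:
  'a': 1
  'b': 1
  'c': 2
  'd': 2
  'e': 5
Maximum frequency: 5

5


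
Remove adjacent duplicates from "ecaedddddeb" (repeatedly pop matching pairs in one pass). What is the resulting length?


Input: ecaedddddeb
Stack-based adjacent duplicate removal:
  Read 'e': push. Stack: e
  Read 'c': push. Stack: ec
  Read 'a': push. Stack: eca
  Read 'e': push. Stack: ecae
  Read 'd': push. Stack: ecaed
  Read 'd': matches stack top 'd' => pop. Stack: ecae
  Read 'd': push. Stack: ecaed
  Read 'd': matches stack top 'd' => pop. Stack: ecae
  Read 'd': push. Stack: ecaed
  Read 'e': push. Stack: ecaede
  Read 'b': push. Stack: ecaedeb
Final stack: "ecaedeb" (length 7)

7


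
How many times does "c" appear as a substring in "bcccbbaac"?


Searching for "c" in "bcccbbaac"
Scanning each position:
  Position 0: "b" => no
  Position 1: "c" => MATCH
  Position 2: "c" => MATCH
  Position 3: "c" => MATCH
  Position 4: "b" => no
  Position 5: "b" => no
  Position 6: "a" => no
  Position 7: "a" => no
  Position 8: "c" => MATCH
Total occurrences: 4

4


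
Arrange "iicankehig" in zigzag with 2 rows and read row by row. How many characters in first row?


Zigzag "iicankehig" into 2 rows:
Placing characters:
  'i' => row 0
  'i' => row 1
  'c' => row 0
  'a' => row 1
  'n' => row 0
  'k' => row 1
  'e' => row 0
  'h' => row 1
  'i' => row 0
  'g' => row 1
Rows:
  Row 0: "icnei"
  Row 1: "iakhg"
First row length: 5

5


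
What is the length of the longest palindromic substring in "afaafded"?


Input: "afaafded"
Checking substrings for palindromes:
  [1:5] "faaf" (len 4) => palindrome
  [0:3] "afa" (len 3) => palindrome
  [5:8] "ded" (len 3) => palindrome
  [2:4] "aa" (len 2) => palindrome
Longest palindromic substring: "faaf" with length 4

4


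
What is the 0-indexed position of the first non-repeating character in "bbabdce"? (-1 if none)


Input: bbabdce
Character frequencies:
  'a': 1
  'b': 3
  'c': 1
  'd': 1
  'e': 1
Scanning left to right for freq == 1:
  Position 0 ('b'): freq=3, skip
  Position 1 ('b'): freq=3, skip
  Position 2 ('a'): unique! => answer = 2

2


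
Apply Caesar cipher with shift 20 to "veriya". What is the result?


Caesar cipher: shift "veriya" by 20
  'v' (pos 21) + 20 = pos 15 = 'p'
  'e' (pos 4) + 20 = pos 24 = 'y'
  'r' (pos 17) + 20 = pos 11 = 'l'
  'i' (pos 8) + 20 = pos 2 = 'c'
  'y' (pos 24) + 20 = pos 18 = 's'
  'a' (pos 0) + 20 = pos 20 = 'u'
Result: pylcsu

pylcsu


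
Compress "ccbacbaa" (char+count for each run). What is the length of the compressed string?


Input: ccbacbaa
Runs:
  'c' x 2 => "c2"
  'b' x 1 => "b1"
  'a' x 1 => "a1"
  'c' x 1 => "c1"
  'b' x 1 => "b1"
  'a' x 2 => "a2"
Compressed: "c2b1a1c1b1a2"
Compressed length: 12

12


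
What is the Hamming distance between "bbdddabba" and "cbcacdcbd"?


Comparing "bbdddabba" and "cbcacdcbd" position by position:
  Position 0: 'b' vs 'c' => differ
  Position 1: 'b' vs 'b' => same
  Position 2: 'd' vs 'c' => differ
  Position 3: 'd' vs 'a' => differ
  Position 4: 'd' vs 'c' => differ
  Position 5: 'a' vs 'd' => differ
  Position 6: 'b' vs 'c' => differ
  Position 7: 'b' vs 'b' => same
  Position 8: 'a' vs 'd' => differ
Total differences (Hamming distance): 7

7


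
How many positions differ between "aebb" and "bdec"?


Comparing "aebb" and "bdec" position by position:
  Position 0: 'a' vs 'b' => DIFFER
  Position 1: 'e' vs 'd' => DIFFER
  Position 2: 'b' vs 'e' => DIFFER
  Position 3: 'b' vs 'c' => DIFFER
Positions that differ: 4

4


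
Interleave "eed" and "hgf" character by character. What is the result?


Interleaving "eed" and "hgf":
  Position 0: 'e' from first, 'h' from second => "eh"
  Position 1: 'e' from first, 'g' from second => "eg"
  Position 2: 'd' from first, 'f' from second => "df"
Result: ehegdf

ehegdf


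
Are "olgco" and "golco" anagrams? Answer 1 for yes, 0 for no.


Strings: "olgco", "golco"
Sorted first:  cgloo
Sorted second: cgloo
Sorted forms match => anagrams

1


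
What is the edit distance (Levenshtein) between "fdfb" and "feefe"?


Computing edit distance: "fdfb" -> "feefe"
DP table:
           f    e    e    f    e
      0    1    2    3    4    5
  f   1    0    1    2    3    4
  d   2    1    1    2    3    4
  f   3    2    2    2    2    3
  b   4    3    3    3    3    3
Edit distance = dp[4][5] = 3

3


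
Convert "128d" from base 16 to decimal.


Input: "128d" in base 16
Positional expansion:
  Digit '1' (value 1) x 16^3 = 4096
  Digit '2' (value 2) x 16^2 = 512
  Digit '8' (value 8) x 16^1 = 128
  Digit 'd' (value 13) x 16^0 = 13
Sum = 4749

4749


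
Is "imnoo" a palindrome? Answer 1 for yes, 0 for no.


Input: imnoo
Reversed: oonmi
  Compare pos 0 ('i') with pos 4 ('o'): MISMATCH
  Compare pos 1 ('m') with pos 3 ('o'): MISMATCH
Result: not a palindrome

0


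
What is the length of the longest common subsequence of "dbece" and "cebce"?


LCS of "dbece" and "cebce"
DP table:
           c    e    b    c    e
      0    0    0    0    0    0
  d   0    0    0    0    0    0
  b   0    0    0    1    1    1
  e   0    0    1    1    1    2
  c   0    1    1    1    2    2
  e   0    1    2    2    2    3
LCS length = dp[5][5] = 3

3


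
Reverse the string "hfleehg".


Input: hfleehg
Reading characters right to left:
  Position 6: 'g'
  Position 5: 'h'
  Position 4: 'e'
  Position 3: 'e'
  Position 2: 'l'
  Position 1: 'f'
  Position 0: 'h'
Reversed: gheelfh

gheelfh


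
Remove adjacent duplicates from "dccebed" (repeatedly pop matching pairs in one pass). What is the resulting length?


Input: dccebed
Stack-based adjacent duplicate removal:
  Read 'd': push. Stack: d
  Read 'c': push. Stack: dc
  Read 'c': matches stack top 'c' => pop. Stack: d
  Read 'e': push. Stack: de
  Read 'b': push. Stack: deb
  Read 'e': push. Stack: debe
  Read 'd': push. Stack: debed
Final stack: "debed" (length 5)

5


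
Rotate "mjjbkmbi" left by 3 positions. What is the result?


Input: "mjjbkmbi", rotate left by 3
First 3 characters: "mjj"
Remaining characters: "bkmbi"
Concatenate remaining + first: "bkmbi" + "mjj" = "bkmbimjj"

bkmbimjj


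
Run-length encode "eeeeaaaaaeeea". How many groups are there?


Input: eeeeaaaaaeeea
Scanning for consecutive runs:
  Group 1: 'e' x 4 (positions 0-3)
  Group 2: 'a' x 5 (positions 4-8)
  Group 3: 'e' x 3 (positions 9-11)
  Group 4: 'a' x 1 (positions 12-12)
Total groups: 4

4


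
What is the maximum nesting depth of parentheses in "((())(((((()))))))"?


Input: "((())(((((()))))))"
Tracking depth:
  Position 0 '(': depth becomes 1
  Position 1 '(': depth becomes 2
  Position 2 '(': depth becomes 3
  Position 3 ')': depth becomes 2
  Position 4 ')': depth becomes 1
  Position 5 '(': depth becomes 2
  Position 6 '(': depth becomes 3
  Position 7 '(': depth becomes 4
  Position 8 '(': depth becomes 5
  Position 9 '(': depth becomes 6
  Position 10 '(': depth becomes 7
  Position 11 ')': depth becomes 6
  Position 12 ')': depth becomes 5
  Position 13 ')': depth becomes 4
  Position 14 ')': depth becomes 3
  Position 15 ')': depth becomes 2
  Position 16 ')': depth becomes 1
  Position 17 ')': depth becomes 0
Maximum depth reached: 7

7


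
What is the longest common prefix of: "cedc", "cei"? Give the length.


Words: cedc, cei
  Position 0: all 'c' => match
  Position 1: all 'e' => match
  Position 2: ('d', 'i') => mismatch, stop
LCP = "ce" (length 2)

2


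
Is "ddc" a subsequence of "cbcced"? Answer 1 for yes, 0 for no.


Check if "ddc" is a subsequence of "cbcced"
Greedy scan:
  Position 0 ('c'): no match needed
  Position 1 ('b'): no match needed
  Position 2 ('c'): no match needed
  Position 3 ('c'): no match needed
  Position 4 ('e'): no match needed
  Position 5 ('d'): matches sub[0] = 'd'
Only matched 1/3 characters => not a subsequence

0


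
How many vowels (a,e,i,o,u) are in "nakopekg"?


Input: nakopekg
Checking each character:
  'n' at position 0: consonant
  'a' at position 1: vowel (running total: 1)
  'k' at position 2: consonant
  'o' at position 3: vowel (running total: 2)
  'p' at position 4: consonant
  'e' at position 5: vowel (running total: 3)
  'k' at position 6: consonant
  'g' at position 7: consonant
Total vowels: 3

3


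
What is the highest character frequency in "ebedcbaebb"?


Input: ebedcbaebb
Character counts:
  'a': 1
  'b': 4
  'c': 1
  'd': 1
  'e': 3
Maximum frequency: 4

4


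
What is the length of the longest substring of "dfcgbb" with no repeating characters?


Input: "dfcgbb"
Sliding window (track last position of each char):
  Position 0 ('d'): window [0,0] length 1 -- new best
  Position 1 ('f'): window [0,1] length 2 -- new best
  Position 2 ('c'): window [0,2] length 3 -- new best
  Position 3 ('g'): window [0,3] length 4 -- new best
  Position 4 ('b'): window [0,4] length 5 -- new best
  Position 5 ('b'): repeat (last at 4), move window start to 5
  Position 5 ('b'): window [5,5] length 1
Longest substring with no repeats: "dfcgb" with length 5

5


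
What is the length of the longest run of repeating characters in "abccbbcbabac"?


Input: "abccbbcbabac"
Scanning for longest run:
  Position 1 ('b'): new char, reset run to 1
  Position 2 ('c'): new char, reset run to 1
  Position 3 ('c'): continues run of 'c', length=2
  Position 4 ('b'): new char, reset run to 1
  Position 5 ('b'): continues run of 'b', length=2
  Position 6 ('c'): new char, reset run to 1
  Position 7 ('b'): new char, reset run to 1
  Position 8 ('a'): new char, reset run to 1
  Position 9 ('b'): new char, reset run to 1
  Position 10 ('a'): new char, reset run to 1
  Position 11 ('c'): new char, reset run to 1
Longest run: 'c' with length 2

2


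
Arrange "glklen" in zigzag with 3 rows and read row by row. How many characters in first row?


Zigzag "glklen" into 3 rows:
Placing characters:
  'g' => row 0
  'l' => row 1
  'k' => row 2
  'l' => row 1
  'e' => row 0
  'n' => row 1
Rows:
  Row 0: "ge"
  Row 1: "lln"
  Row 2: "k"
First row length: 2

2


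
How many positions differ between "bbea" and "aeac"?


Comparing "bbea" and "aeac" position by position:
  Position 0: 'b' vs 'a' => DIFFER
  Position 1: 'b' vs 'e' => DIFFER
  Position 2: 'e' vs 'a' => DIFFER
  Position 3: 'a' vs 'c' => DIFFER
Positions that differ: 4

4


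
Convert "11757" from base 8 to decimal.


Input: "11757" in base 8
Positional expansion:
  Digit '1' (value 1) x 8^4 = 4096
  Digit '1' (value 1) x 8^3 = 512
  Digit '7' (value 7) x 8^2 = 448
  Digit '5' (value 5) x 8^1 = 40
  Digit '7' (value 7) x 8^0 = 7
Sum = 5103

5103


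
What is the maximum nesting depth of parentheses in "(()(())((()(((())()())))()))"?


Input: "(()(())((()(((())()())))()))"
Tracking depth:
  Position 0 '(': depth becomes 1
  Position 1 '(': depth becomes 2
  Position 2 ')': depth becomes 1
  Position 3 '(': depth becomes 2
  Position 4 '(': depth becomes 3
  Position 5 ')': depth becomes 2
  Position 6 ')': depth becomes 1
  Position 7 '(': depth becomes 2
  Position 8 '(': depth becomes 3
  Position 9 '(': depth becomes 4
  Position 10 ')': depth becomes 3
  Position 11 '(': depth becomes 4
  Position 12 '(': depth becomes 5
  Position 13 '(': depth becomes 6
  Position 14 '(': depth becomes 7
  Position 15 ')': depth becomes 6
  Position 16 ')': depth becomes 5
  Position 17 '(': depth becomes 6
  Position 18 ')': depth becomes 5
  Position 19 '(': depth becomes 6
  Position 20 ')': depth becomes 5
  Position 21 ')': depth becomes 4
  Position 22 ')': depth becomes 3
  Position 23 ')': depth becomes 2
  Position 24 '(': depth becomes 3
  Position 25 ')': depth becomes 2
  Position 26 ')': depth becomes 1
  Position 27 ')': depth becomes 0
Maximum depth reached: 7

7


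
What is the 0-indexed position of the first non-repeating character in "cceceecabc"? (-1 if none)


Input: cceceecabc
Character frequencies:
  'a': 1
  'b': 1
  'c': 5
  'e': 3
Scanning left to right for freq == 1:
  Position 0 ('c'): freq=5, skip
  Position 1 ('c'): freq=5, skip
  Position 2 ('e'): freq=3, skip
  Position 3 ('c'): freq=5, skip
  Position 4 ('e'): freq=3, skip
  Position 5 ('e'): freq=3, skip
  Position 6 ('c'): freq=5, skip
  Position 7 ('a'): unique! => answer = 7

7


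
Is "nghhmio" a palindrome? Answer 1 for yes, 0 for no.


Input: nghhmio
Reversed: oimhhgn
  Compare pos 0 ('n') with pos 6 ('o'): MISMATCH
  Compare pos 1 ('g') with pos 5 ('i'): MISMATCH
  Compare pos 2 ('h') with pos 4 ('m'): MISMATCH
Result: not a palindrome

0


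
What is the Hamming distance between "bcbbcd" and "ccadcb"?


Comparing "bcbbcd" and "ccadcb" position by position:
  Position 0: 'b' vs 'c' => differ
  Position 1: 'c' vs 'c' => same
  Position 2: 'b' vs 'a' => differ
  Position 3: 'b' vs 'd' => differ
  Position 4: 'c' vs 'c' => same
  Position 5: 'd' vs 'b' => differ
Total differences (Hamming distance): 4

4


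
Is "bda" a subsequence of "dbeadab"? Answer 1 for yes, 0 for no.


Check if "bda" is a subsequence of "dbeadab"
Greedy scan:
  Position 0 ('d'): no match needed
  Position 1 ('b'): matches sub[0] = 'b'
  Position 2 ('e'): no match needed
  Position 3 ('a'): no match needed
  Position 4 ('d'): matches sub[1] = 'd'
  Position 5 ('a'): matches sub[2] = 'a'
  Position 6 ('b'): no match needed
All 3 characters matched => is a subsequence

1


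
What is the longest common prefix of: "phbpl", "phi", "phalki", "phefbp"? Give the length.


Words: phbpl, phi, phalki, phefbp
  Position 0: all 'p' => match
  Position 1: all 'h' => match
  Position 2: ('b', 'i', 'a', 'e') => mismatch, stop
LCP = "ph" (length 2)

2


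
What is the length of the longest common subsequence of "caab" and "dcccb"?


LCS of "caab" and "dcccb"
DP table:
           d    c    c    c    b
      0    0    0    0    0    0
  c   0    0    1    1    1    1
  a   0    0    1    1    1    1
  a   0    0    1    1    1    1
  b   0    0    1    1    1    2
LCS length = dp[4][5] = 2

2


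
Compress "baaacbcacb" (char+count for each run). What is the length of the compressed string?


Input: baaacbcacb
Runs:
  'b' x 1 => "b1"
  'a' x 3 => "a3"
  'c' x 1 => "c1"
  'b' x 1 => "b1"
  'c' x 1 => "c1"
  'a' x 1 => "a1"
  'c' x 1 => "c1"
  'b' x 1 => "b1"
Compressed: "b1a3c1b1c1a1c1b1"
Compressed length: 16

16


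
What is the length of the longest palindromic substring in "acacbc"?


Input: "acacbc"
Checking substrings for palindromes:
  [0:3] "aca" (len 3) => palindrome
  [1:4] "cac" (len 3) => palindrome
  [3:6] "cbc" (len 3) => palindrome
Longest palindromic substring: "aca" with length 3

3
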